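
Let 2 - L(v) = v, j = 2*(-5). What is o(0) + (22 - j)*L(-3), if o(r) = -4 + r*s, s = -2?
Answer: 156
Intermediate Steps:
j = -10
L(v) = 2 - v
o(r) = -4 - 2*r (o(r) = -4 + r*(-2) = -4 - 2*r)
o(0) + (22 - j)*L(-3) = (-4 - 2*0) + (22 - 1*(-10))*(2 - 1*(-3)) = (-4 + 0) + (22 + 10)*(2 + 3) = -4 + 32*5 = -4 + 160 = 156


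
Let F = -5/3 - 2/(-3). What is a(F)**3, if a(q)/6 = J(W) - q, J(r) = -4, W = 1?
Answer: -5832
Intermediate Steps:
F = -1 (F = -5*1/3 - 2*(-1/3) = -5/3 + 2/3 = -1)
a(q) = -24 - 6*q (a(q) = 6*(-4 - q) = -24 - 6*q)
a(F)**3 = (-24 - 6*(-1))**3 = (-24 + 6)**3 = (-18)**3 = -5832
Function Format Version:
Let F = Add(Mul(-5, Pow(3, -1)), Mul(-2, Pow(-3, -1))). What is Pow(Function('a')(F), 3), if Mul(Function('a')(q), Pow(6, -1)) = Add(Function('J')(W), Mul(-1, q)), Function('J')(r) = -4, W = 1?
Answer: -5832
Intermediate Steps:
F = -1 (F = Add(Mul(-5, Rational(1, 3)), Mul(-2, Rational(-1, 3))) = Add(Rational(-5, 3), Rational(2, 3)) = -1)
Function('a')(q) = Add(-24, Mul(-6, q)) (Function('a')(q) = Mul(6, Add(-4, Mul(-1, q))) = Add(-24, Mul(-6, q)))
Pow(Function('a')(F), 3) = Pow(Add(-24, Mul(-6, -1)), 3) = Pow(Add(-24, 6), 3) = Pow(-18, 3) = -5832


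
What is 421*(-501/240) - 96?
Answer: -77987/80 ≈ -974.84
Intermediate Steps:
421*(-501/240) - 96 = 421*(-501*1/240) - 96 = 421*(-167/80) - 96 = -70307/80 - 96 = -77987/80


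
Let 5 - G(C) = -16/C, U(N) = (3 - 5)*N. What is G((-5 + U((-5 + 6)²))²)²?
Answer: 68121/2401 ≈ 28.372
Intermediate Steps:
U(N) = -2*N
G(C) = 5 + 16/C (G(C) = 5 - (-16)/C = 5 + 16/C)
G((-5 + U((-5 + 6)²))²)² = (5 + 16/((-5 - 2*(-5 + 6)²)²))² = (5 + 16/((-5 - 2*1²)²))² = (5 + 16/((-5 - 2*1)²))² = (5 + 16/((-5 - 2)²))² = (5 + 16/((-7)²))² = (5 + 16/49)² = (261/49)² = 68121/2401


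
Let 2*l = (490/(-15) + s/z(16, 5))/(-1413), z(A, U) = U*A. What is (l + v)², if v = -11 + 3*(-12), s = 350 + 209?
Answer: 1015768098827689/460009497600 ≈ 2208.1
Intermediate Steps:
z(A, U) = A*U
s = 559
v = -47 (v = -11 - 36 = -47)
l = 6163/678240 (l = ((490/(-15) + 559/((16*5)))/(-1413))/2 = ((490*(-1/15) + 559/80)*(-1/1413))/2 = ((-98/3 + 559*(1/80))*(-1/1413))/2 = ((-98/3 + 559/80)*(-1/1413))/2 = (-6163/240*(-1/1413))/2 = (½)*(6163/339120) = 6163/678240 ≈ 0.0090868)
(l + v)² = (6163/678240 - 47)² = (-31871117/678240)² = 1015768098827689/460009497600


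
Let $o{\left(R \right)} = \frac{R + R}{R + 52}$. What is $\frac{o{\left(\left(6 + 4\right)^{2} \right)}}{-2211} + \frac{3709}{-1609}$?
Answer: $- \frac{155851606}{67592481} \approx -2.3058$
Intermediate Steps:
$o{\left(R \right)} = \frac{2 R}{52 + R}$
$\frac{o{\left(\left(6 + 4\right)^{2} \right)}}{-2211} + \frac{3709}{-1609} = \frac{2 \left(6 + 4\right)^{2} \frac{1}{52 + \left(6 + 4\right)^{2}}}{-2211} + \frac{3709}{-1609} = \frac{2 \cdot 10^{2}}{52 + 10^{2}} \left(- \frac{1}{2211}\right) + 3709 \left(- \frac{1}{1609}\right) = 2 \cdot 100 \frac{1}{52 + 100} \left(- \frac{1}{2211}\right) - \frac{3709}{1609} = 2 \cdot 100 \cdot \frac{1}{152} \left(- \frac{1}{2211}\right) - \frac{3709}{1609} = \frac{25}{19} \left(- \frac{1}{2211}\right) - \frac{3709}{1609} = - \frac{25}{42009} - \frac{3709}{1609} = - \frac{155851606}{67592481}$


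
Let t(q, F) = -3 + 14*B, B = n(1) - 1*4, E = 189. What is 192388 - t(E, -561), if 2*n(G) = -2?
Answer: 192461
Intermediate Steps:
n(G) = -1 (n(G) = (½)*(-2) = -1)
B = -5 (B = -1 - 1*4 = -1 - 4 = -5)
t(q, F) = -73 (t(q, F) = -3 + 14*(-5) = -3 - 70 = -73)
192388 - t(E, -561) = 192388 - 1*(-73) = 192388 + 73 = 192461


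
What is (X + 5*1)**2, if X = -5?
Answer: 0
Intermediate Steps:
(X + 5*1)**2 = (-5 + 5*1)**2 = (-5 + 5)**2 = 0**2 = 0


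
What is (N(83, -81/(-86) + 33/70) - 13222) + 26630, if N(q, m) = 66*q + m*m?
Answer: 42781786279/2265025 ≈ 18888.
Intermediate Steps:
N(q, m) = m² + 66*q (N(q, m) = 66*q + m² = m² + 66*q)
(N(83, -81/(-86) + 33/70) - 13222) + 26630 = (((-81/(-86) + 33/70)² + 66*83) - 13222) + 26630 = (((-81*(-1/86) + 33*(1/70))² + 5478) - 13222) + 26630 = (((81/86 + 33/70)² + 5478) - 13222) + 26630 = (((2127/1505)² + 5478) - 13222) + 26630 = ((4524129/2265025 + 5478) - 13222) + 26630 = (12412331079/2265025 - 13222) + 26630 = -17535829471/2265025 + 26630 = 42781786279/2265025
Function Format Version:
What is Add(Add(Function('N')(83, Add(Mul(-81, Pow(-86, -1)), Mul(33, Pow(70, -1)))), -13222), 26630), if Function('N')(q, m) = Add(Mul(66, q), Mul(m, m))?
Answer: Rational(42781786279, 2265025) ≈ 18888.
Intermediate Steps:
Function('N')(q, m) = Add(Pow(m, 2), Mul(66, q)) (Function('N')(q, m) = Add(Mul(66, q), Pow(m, 2)) = Add(Pow(m, 2), Mul(66, q)))
Add(Add(Function('N')(83, Add(Mul(-81, Pow(-86, -1)), Mul(33, Pow(70, -1)))), -13222), 26630) = Add(Add(Add(Pow(Add(Mul(-81, Pow(-86, -1)), Mul(33, Pow(70, -1))), 2), Mul(66, 83)), -13222), 26630) = Add(Add(Add(Pow(Add(Mul(-81, Rational(-1, 86)), Mul(33, Rational(1, 70))), 2), 5478), -13222), 26630) = Add(Add(Add(Pow(Add(Rational(81, 86), Rational(33, 70)), 2), 5478), -13222), 26630) = Add(Add(Add(Pow(Rational(2127, 1505), 2), 5478), -13222), 26630) = Add(Add(Add(Rational(4524129, 2265025), 5478), -13222), 26630) = Add(Add(Rational(12412331079, 2265025), -13222), 26630) = Add(Rational(-17535829471, 2265025), 26630) = Rational(42781786279, 2265025)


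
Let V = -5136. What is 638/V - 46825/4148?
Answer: -30392453/2663016 ≈ -11.413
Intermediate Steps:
638/V - 46825/4148 = 638/(-5136) - 46825/4148 = 638*(-1/5136) - 46825*1/4148 = -319/2568 - 46825/4148 = -30392453/2663016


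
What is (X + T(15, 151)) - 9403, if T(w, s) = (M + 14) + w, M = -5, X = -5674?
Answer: -15053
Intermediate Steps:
T(w, s) = 9 + w (T(w, s) = (-5 + 14) + w = 9 + w)
(X + T(15, 151)) - 9403 = (-5674 + (9 + 15)) - 9403 = (-5674 + 24) - 9403 = -5650 - 9403 = -15053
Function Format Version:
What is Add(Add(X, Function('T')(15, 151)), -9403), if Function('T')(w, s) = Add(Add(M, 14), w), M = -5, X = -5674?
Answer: -15053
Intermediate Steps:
Function('T')(w, s) = Add(9, w) (Function('T')(w, s) = Add(Add(-5, 14), w) = Add(9, w))
Add(Add(X, Function('T')(15, 151)), -9403) = Add(Add(-5674, Add(9, 15)), -9403) = Add(Add(-5674, 24), -9403) = Add(-5650, -9403) = -15053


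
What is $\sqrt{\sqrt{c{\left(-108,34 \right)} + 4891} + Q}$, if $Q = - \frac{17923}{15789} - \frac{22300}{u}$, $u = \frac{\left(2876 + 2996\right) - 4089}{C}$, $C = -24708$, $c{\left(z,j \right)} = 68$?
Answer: $\frac{\sqrt{244907143577774672217 + 2377569333880107 \sqrt{551}}}{28151787} \approx 555.96$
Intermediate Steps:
$u = - \frac{1783}{24708}$ ($u = \frac{\left(2876 + 2996\right) - 4089}{-24708} = \left(5872 - 4089\right) \left(- \frac{1}{24708}\right) = 1783 \left(- \frac{1}{24708}\right) = - \frac{1783}{24708} \approx -0.072163$)
$Q = \frac{8699523890891}{28151787}$ ($Q = - \frac{17923}{15789} - \frac{22300}{- \frac{1783}{24708}} = \left(-17923\right) \frac{1}{15789} - - \frac{550988400}{1783} = - \frac{17923}{15789} + \frac{550988400}{1783} = \frac{8699523890891}{28151787} \approx 3.0902 \cdot 10^{5}$)
$\sqrt{\sqrt{c{\left(-108,34 \right)} + 4891} + Q} = \sqrt{\sqrt{68 + 4891} + \frac{8699523890891}{28151787}} = \sqrt{\sqrt{4959} + \frac{8699523890891}{28151787}} = \sqrt{3 \sqrt{551} + \frac{8699523890891}{28151787}} = \sqrt{\frac{8699523890891}{28151787} + 3 \sqrt{551}}$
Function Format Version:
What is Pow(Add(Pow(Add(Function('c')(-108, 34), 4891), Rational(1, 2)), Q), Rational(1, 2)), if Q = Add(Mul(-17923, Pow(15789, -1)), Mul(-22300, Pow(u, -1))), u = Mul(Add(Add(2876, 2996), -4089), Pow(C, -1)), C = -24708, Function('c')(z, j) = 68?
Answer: Mul(Rational(1, 28151787), Pow(Add(244907143577774672217, Mul(2377569333880107, Pow(551, Rational(1, 2)))), Rational(1, 2))) ≈ 555.96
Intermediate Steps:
u = Rational(-1783, 24708) (u = Mul(Add(Add(2876, 2996), -4089), Pow(-24708, -1)) = Mul(Add(5872, -4089), Rational(-1, 24708)) = Mul(1783, Rational(-1, 24708)) = Rational(-1783, 24708) ≈ -0.072163)
Q = Rational(8699523890891, 28151787) (Q = Add(Mul(-17923, Pow(15789, -1)), Mul(-22300, Pow(Rational(-1783, 24708), -1))) = Add(Mul(-17923, Rational(1, 15789)), Mul(-22300, Rational(-24708, 1783))) = Add(Rational(-17923, 15789), Rational(550988400, 1783)) = Rational(8699523890891, 28151787) ≈ 3.0902e+5)
Pow(Add(Pow(Add(Function('c')(-108, 34), 4891), Rational(1, 2)), Q), Rational(1, 2)) = Pow(Add(Pow(Add(68, 4891), Rational(1, 2)), Rational(8699523890891, 28151787)), Rational(1, 2)) = Pow(Add(Pow(4959, Rational(1, 2)), Rational(8699523890891, 28151787)), Rational(1, 2)) = Pow(Add(Mul(3, Pow(551, Rational(1, 2))), Rational(8699523890891, 28151787)), Rational(1, 2)) = Pow(Add(Rational(8699523890891, 28151787), Mul(3, Pow(551, Rational(1, 2)))), Rational(1, 2))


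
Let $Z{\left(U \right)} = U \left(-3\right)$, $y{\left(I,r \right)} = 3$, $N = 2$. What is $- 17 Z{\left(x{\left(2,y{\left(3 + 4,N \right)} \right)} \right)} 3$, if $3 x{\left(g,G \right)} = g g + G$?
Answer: $357$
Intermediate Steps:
$x{\left(g,G \right)} = \frac{G}{3} + \frac{g^{2}}{3}$ ($x{\left(g,G \right)} = \frac{g g + G}{3} = \frac{g^{2} + G}{3} = \frac{G + g^{2}}{3} = \frac{G}{3} + \frac{g^{2}}{3}$)
$Z{\left(U \right)} = - 3 U$
$- 17 Z{\left(x{\left(2,y{\left(3 + 4,N \right)} \right)} \right)} 3 = - 17 \left(- 3 \left(\frac{1}{3} \cdot 3 + \frac{2^{2}}{3}\right)\right) 3 = - 17 \left(- 3 \left(1 + \frac{1}{3} \cdot 4\right)\right) 3 = - 17 \left(- 3 \left(1 + \frac{4}{3}\right)\right) 3 = - 17 \left(\left(-3\right) \frac{7}{3}\right) 3 = \left(-17\right) \left(-7\right) 3 = 119 \cdot 3 = 357$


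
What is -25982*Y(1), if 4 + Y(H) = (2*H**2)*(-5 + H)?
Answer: 311784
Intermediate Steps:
Y(H) = -4 + 2*H**2*(-5 + H) (Y(H) = -4 + (2*H**2)*(-5 + H) = -4 + 2*H**2*(-5 + H))
-25982*Y(1) = -25982*(-4 - 10*1**2 + 2*1**3) = -25982*(-4 - 10*1 + 2*1) = -25982*(-4 - 10 + 2) = -25982*(-12) = 311784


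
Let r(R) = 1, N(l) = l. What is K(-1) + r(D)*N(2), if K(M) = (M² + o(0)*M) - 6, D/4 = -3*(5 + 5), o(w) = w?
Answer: -3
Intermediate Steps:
D = -120 (D = 4*(-3*(5 + 5)) = 4*(-3*10) = 4*(-30) = -120)
K(M) = -6 + M² (K(M) = (M² + 0*M) - 6 = (M² + 0) - 6 = M² - 6 = -6 + M²)
K(-1) + r(D)*N(2) = (-6 + (-1)²) + 1*2 = (-6 + 1) + 2 = -5 + 2 = -3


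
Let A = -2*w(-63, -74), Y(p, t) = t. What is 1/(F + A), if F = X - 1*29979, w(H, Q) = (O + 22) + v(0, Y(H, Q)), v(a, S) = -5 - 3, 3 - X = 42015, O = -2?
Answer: -1/72015 ≈ -1.3886e-5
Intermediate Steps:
X = -42012 (X = 3 - 1*42015 = 3 - 42015 = -42012)
v(a, S) = -8
w(H, Q) = 12 (w(H, Q) = (-2 + 22) - 8 = 20 - 8 = 12)
F = -71991 (F = -42012 - 1*29979 = -42012 - 29979 = -71991)
A = -24 (A = -2*12 = -24)
1/(F + A) = 1/(-71991 - 24) = 1/(-72015) = -1/72015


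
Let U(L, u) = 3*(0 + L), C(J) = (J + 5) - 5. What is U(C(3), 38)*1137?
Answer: 10233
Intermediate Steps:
C(J) = J (C(J) = (5 + J) - 5 = J)
U(L, u) = 3*L
U(C(3), 38)*1137 = (3*3)*1137 = 9*1137 = 10233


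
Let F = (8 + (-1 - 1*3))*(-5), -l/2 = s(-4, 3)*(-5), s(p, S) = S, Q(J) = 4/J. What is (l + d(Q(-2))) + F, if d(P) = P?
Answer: 8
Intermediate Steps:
l = 30 (l = -6*(-5) = -2*(-15) = 30)
F = -20 (F = (8 + (-1 - 3))*(-5) = (8 - 4)*(-5) = 4*(-5) = -20)
(l + d(Q(-2))) + F = (30 + 4/(-2)) - 20 = (30 + 4*(-1/2)) - 20 = (30 - 2) - 20 = 28 - 20 = 8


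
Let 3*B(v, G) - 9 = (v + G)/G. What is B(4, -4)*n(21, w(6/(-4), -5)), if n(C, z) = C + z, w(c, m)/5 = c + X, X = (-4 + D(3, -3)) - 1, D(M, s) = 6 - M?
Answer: 21/2 ≈ 10.500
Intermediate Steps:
B(v, G) = 3 + (G + v)/(3*G) (B(v, G) = 3 + ((v + G)/G)/3 = 3 + ((G + v)/G)/3 = 3 + (G + v)/(3*G))
X = -2 (X = (-4 + (6 - 1*3)) - 1 = (-4 + (6 - 3)) - 1 = (-4 + 3) - 1 = -1 - 1 = -2)
w(c, m) = -10 + 5*c (w(c, m) = 5*(c - 2) = 5*(-2 + c) = -10 + 5*c)
B(4, -4)*n(21, w(6/(-4), -5)) = ((⅓)*(4 + 10*(-4))/(-4))*(21 + (-10 + 5*(6/(-4)))) = ((⅓)*(-¼)*(4 - 40))*(21 + (-10 + 5*(6*(-¼)))) = ((⅓)*(-¼)*(-36))*(21 + (-10 + 5*(-3/2))) = 3*(21 + (-10 - 15/2)) = 3*(21 - 35/2) = 3*(7/2) = 21/2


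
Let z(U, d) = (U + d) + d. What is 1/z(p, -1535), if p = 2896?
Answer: -1/174 ≈ -0.0057471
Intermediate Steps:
z(U, d) = U + 2*d
1/z(p, -1535) = 1/(2896 + 2*(-1535)) = 1/(2896 - 3070) = 1/(-174) = -1/174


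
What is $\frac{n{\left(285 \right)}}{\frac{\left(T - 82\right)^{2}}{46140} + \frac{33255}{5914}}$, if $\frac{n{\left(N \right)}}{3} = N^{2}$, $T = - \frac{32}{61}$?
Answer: $\frac{6872694736889250}{162758799619} \approx 42226.0$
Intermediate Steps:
$T = - \frac{32}{61}$ ($T = \left(-32\right) \frac{1}{61} = - \frac{32}{61} \approx -0.52459$)
$n{\left(N \right)} = 3 N^{2}$
$\frac{n{\left(285 \right)}}{\frac{\left(T - 82\right)^{2}}{46140} + \frac{33255}{5914}} = \frac{3 \cdot 285^{2}}{\frac{\left(- \frac{32}{61} - 82\right)^{2}}{46140} + \frac{33255}{5914}} = \frac{3 \cdot 81225}{\left(- \frac{5034}{61}\right)^{2} \cdot \frac{1}{46140} + 33255 \cdot \frac{1}{5914}} = \frac{243675}{\frac{25341156}{3721} \cdot \frac{1}{46140} + \frac{33255}{5914}} = \frac{243675}{\frac{2111763}{14307245} + \frac{33255}{5914}} = \frac{243675}{\frac{488276398857}{84613046930}} = 243675 \cdot \frac{84613046930}{488276398857} = \frac{6872694736889250}{162758799619}$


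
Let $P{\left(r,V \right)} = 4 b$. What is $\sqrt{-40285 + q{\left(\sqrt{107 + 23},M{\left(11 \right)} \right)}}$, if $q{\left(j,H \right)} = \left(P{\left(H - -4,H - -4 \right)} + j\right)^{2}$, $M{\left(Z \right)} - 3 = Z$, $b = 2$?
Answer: $\sqrt{-40285 + \left(8 + \sqrt{130}\right)^{2}} \approx 199.77 i$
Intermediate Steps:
$M{\left(Z \right)} = 3 + Z$
$P{\left(r,V \right)} = 8$ ($P{\left(r,V \right)} = 4 \cdot 2 = 8$)
$q{\left(j,H \right)} = \left(8 + j\right)^{2}$
$\sqrt{-40285 + q{\left(\sqrt{107 + 23},M{\left(11 \right)} \right)}} = \sqrt{-40285 + \left(8 + \sqrt{107 + 23}\right)^{2}} = \sqrt{-40285 + \left(8 + \sqrt{130}\right)^{2}}$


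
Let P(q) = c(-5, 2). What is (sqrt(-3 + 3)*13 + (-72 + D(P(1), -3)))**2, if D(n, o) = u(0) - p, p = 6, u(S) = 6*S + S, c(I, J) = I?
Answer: 6084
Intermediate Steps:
u(S) = 7*S
P(q) = -5
D(n, o) = -6 (D(n, o) = 7*0 - 1*6 = 0 - 6 = -6)
(sqrt(-3 + 3)*13 + (-72 + D(P(1), -3)))**2 = (sqrt(-3 + 3)*13 + (-72 - 6))**2 = (sqrt(0)*13 - 78)**2 = (0*13 - 78)**2 = (0 - 78)**2 = (-78)**2 = 6084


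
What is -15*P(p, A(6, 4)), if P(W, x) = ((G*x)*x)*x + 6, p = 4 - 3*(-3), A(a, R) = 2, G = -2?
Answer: 150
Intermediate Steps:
p = 13 (p = 4 + 9 = 13)
P(W, x) = 6 - 2*x**3 (P(W, x) = ((-2*x)*x)*x + 6 = (-2*x**2)*x + 6 = -2*x**3 + 6 = 6 - 2*x**3)
-15*P(p, A(6, 4)) = -15*(6 - 2*2**3) = -15*(6 - 2*8) = -15*(6 - 16) = -15*(-10) = 150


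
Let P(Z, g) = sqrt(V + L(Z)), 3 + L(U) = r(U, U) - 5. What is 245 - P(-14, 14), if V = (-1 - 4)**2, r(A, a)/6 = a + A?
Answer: 245 - I*sqrt(151) ≈ 245.0 - 12.288*I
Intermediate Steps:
r(A, a) = 6*A + 6*a (r(A, a) = 6*(a + A) = 6*(A + a) = 6*A + 6*a)
V = 25 (V = (-5)**2 = 25)
L(U) = -8 + 12*U (L(U) = -3 + ((6*U + 6*U) - 5) = -3 + (12*U - 5) = -3 + (-5 + 12*U) = -8 + 12*U)
P(Z, g) = sqrt(17 + 12*Z) (P(Z, g) = sqrt(25 + (-8 + 12*Z)) = sqrt(17 + 12*Z))
245 - P(-14, 14) = 245 - sqrt(17 + 12*(-14)) = 245 - sqrt(17 - 168) = 245 - sqrt(-151) = 245 - I*sqrt(151)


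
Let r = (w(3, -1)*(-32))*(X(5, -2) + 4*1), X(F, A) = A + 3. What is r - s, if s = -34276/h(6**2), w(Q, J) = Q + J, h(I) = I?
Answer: 5689/9 ≈ 632.11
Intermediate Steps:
X(F, A) = 3 + A
w(Q, J) = J + Q
s = -8569/9 (s = -34276/(6**2) = -34276/36 = -34276*1/36 = -8569/9 ≈ -952.11)
r = -320 (r = ((-1 + 3)*(-32))*((3 - 2) + 4*1) = (2*(-32))*(1 + 4) = -64*5 = -320)
r - s = -320 - 1*(-8569/9) = -320 + 8569/9 = 5689/9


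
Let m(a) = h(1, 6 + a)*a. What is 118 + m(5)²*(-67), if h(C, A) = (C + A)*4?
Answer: -3859082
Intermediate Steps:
h(C, A) = 4*A + 4*C (h(C, A) = (A + C)*4 = 4*A + 4*C)
m(a) = a*(28 + 4*a) (m(a) = (4*(6 + a) + 4*1)*a = ((24 + 4*a) + 4)*a = (28 + 4*a)*a = a*(28 + 4*a))
118 + m(5)²*(-67) = 118 + (4*5*(7 + 5))²*(-67) = 118 + (4*5*12)²*(-67) = 118 + 240²*(-67) = 118 + 57600*(-67) = 118 - 3859200 = -3859082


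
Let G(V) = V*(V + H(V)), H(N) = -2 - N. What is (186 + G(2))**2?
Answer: 33124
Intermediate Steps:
G(V) = -2*V (G(V) = V*(V + (-2 - V)) = V*(-2) = -2*V)
(186 + G(2))**2 = (186 - 2*2)**2 = (186 - 4)**2 = 182**2 = 33124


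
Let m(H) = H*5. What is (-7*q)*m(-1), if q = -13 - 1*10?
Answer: -805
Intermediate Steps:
q = -23 (q = -13 - 10 = -23)
m(H) = 5*H
(-7*q)*m(-1) = (-7*(-23))*(5*(-1)) = 161*(-5) = -805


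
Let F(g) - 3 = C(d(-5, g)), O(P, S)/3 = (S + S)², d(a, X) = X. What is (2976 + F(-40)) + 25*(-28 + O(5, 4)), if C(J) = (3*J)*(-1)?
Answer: 7199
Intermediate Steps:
C(J) = -3*J
O(P, S) = 12*S² (O(P, S) = 3*(S + S)² = 3*(2*S)² = 3*(4*S²) = 12*S²)
F(g) = 3 - 3*g
(2976 + F(-40)) + 25*(-28 + O(5, 4)) = (2976 + (3 - 3*(-40))) + 25*(-28 + 12*4²) = (2976 + (3 + 120)) + 25*(-28 + 12*16) = (2976 + 123) + 25*(-28 + 192) = 3099 + 25*164 = 3099 + 4100 = 7199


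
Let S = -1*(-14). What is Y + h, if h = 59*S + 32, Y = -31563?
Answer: -30705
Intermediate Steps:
S = 14
h = 858 (h = 59*14 + 32 = 826 + 32 = 858)
Y + h = -31563 + 858 = -30705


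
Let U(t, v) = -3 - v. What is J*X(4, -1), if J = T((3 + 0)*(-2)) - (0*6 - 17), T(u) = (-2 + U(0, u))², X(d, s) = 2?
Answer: 36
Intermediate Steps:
T(u) = (-5 - u)² (T(u) = (-2 + (-3 - u))² = (-5 - u)²)
J = 18 (J = (5 + (3 + 0)*(-2))² - (0*6 - 17) = (5 + 3*(-2))² - (0 - 17) = (5 - 6)² - 1*(-17) = (-1)² + 17 = 1 + 17 = 18)
J*X(4, -1) = 18*2 = 36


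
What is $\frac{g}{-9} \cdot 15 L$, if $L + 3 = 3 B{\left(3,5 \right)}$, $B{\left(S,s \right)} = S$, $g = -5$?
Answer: $50$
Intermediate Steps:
$L = 6$ ($L = -3 + 3 \cdot 3 = -3 + 9 = 6$)
$\frac{g}{-9} \cdot 15 L = - \frac{5}{-9} \cdot 15 \cdot 6 = \left(-5\right) \left(- \frac{1}{9}\right) 15 \cdot 6 = \frac{5}{9} \cdot 15 \cdot 6 = \frac{25}{3} \cdot 6 = 50$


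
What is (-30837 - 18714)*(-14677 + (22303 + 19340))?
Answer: -1336192266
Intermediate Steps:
(-30837 - 18714)*(-14677 + (22303 + 19340)) = -49551*(-14677 + 41643) = -49551*26966 = -1336192266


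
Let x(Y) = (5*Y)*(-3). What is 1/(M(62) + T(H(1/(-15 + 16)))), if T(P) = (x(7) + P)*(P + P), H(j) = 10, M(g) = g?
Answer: -1/1838 ≈ -0.00054407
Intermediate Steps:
x(Y) = -15*Y
T(P) = 2*P*(-105 + P) (T(P) = (-15*7 + P)*(P + P) = (-105 + P)*(2*P) = 2*P*(-105 + P))
1/(M(62) + T(H(1/(-15 + 16)))) = 1/(62 + 2*10*(-105 + 10)) = 1/(62 + 2*10*(-95)) = 1/(62 - 1900) = 1/(-1838) = -1/1838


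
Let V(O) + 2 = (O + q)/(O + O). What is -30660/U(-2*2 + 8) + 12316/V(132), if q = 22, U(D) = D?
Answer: -278097/17 ≈ -16359.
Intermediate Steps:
V(O) = -2 + (22 + O)/(2*O) (V(O) = -2 + (O + 22)/(O + O) = -2 + (22 + O)/((2*O)) = -2 + (22 + O)*(1/(2*O)) = -2 + (22 + O)/(2*O))
-30660/U(-2*2 + 8) + 12316/V(132) = -30660/(-2*2 + 8) + 12316/(-3/2 + 11/132) = -30660/(-4 + 8) + 12316/(-3/2 + 11*(1/132)) = -30660/4 + 12316/(-3/2 + 1/12) = -30660*1/4 + 12316/(-17/12) = -7665 + 12316*(-12/17) = -7665 - 147792/17 = -278097/17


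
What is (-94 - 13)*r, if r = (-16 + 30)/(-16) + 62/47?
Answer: -17869/376 ≈ -47.524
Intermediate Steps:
r = 167/376 (r = 14*(-1/16) + 62*(1/47) = -7/8 + 62/47 = 167/376 ≈ 0.44415)
(-94 - 13)*r = (-94 - 13)*(167/376) = -107*167/376 = -17869/376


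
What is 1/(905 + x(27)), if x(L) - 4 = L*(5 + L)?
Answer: 1/1773 ≈ 0.00056402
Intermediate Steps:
x(L) = 4 + L*(5 + L)
1/(905 + x(27)) = 1/(905 + (4 + 27**2 + 5*27)) = 1/(905 + (4 + 729 + 135)) = 1/(905 + 868) = 1/1773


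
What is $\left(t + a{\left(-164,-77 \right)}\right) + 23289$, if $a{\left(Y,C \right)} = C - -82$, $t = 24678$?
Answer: $47972$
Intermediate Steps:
$a{\left(Y,C \right)} = 82 + C$ ($a{\left(Y,C \right)} = C + 82 = 82 + C$)
$\left(t + a{\left(-164,-77 \right)}\right) + 23289 = \left(24678 + \left(82 - 77\right)\right) + 23289 = \left(24678 + 5\right) + 23289 = 24683 + 23289 = 47972$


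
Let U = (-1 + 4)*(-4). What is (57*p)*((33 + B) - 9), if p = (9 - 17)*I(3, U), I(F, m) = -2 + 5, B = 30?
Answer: -73872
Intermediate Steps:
U = -12 (U = 3*(-4) = -12)
I(F, m) = 3
p = -24 (p = (9 - 17)*3 = -8*3 = -24)
(57*p)*((33 + B) - 9) = (57*(-24))*((33 + 30) - 9) = -1368*(63 - 9) = -1368*54 = -73872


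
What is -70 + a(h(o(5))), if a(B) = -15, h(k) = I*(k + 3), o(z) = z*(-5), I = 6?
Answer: -85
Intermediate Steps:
o(z) = -5*z
h(k) = 18 + 6*k (h(k) = 6*(k + 3) = 6*(3 + k) = 18 + 6*k)
-70 + a(h(o(5))) = -70 - 15 = -85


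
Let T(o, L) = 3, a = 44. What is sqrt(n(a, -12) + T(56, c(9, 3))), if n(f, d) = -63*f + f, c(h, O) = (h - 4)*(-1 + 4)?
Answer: 5*I*sqrt(109) ≈ 52.202*I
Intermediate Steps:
c(h, O) = -12 + 3*h (c(h, O) = (-4 + h)*3 = -12 + 3*h)
n(f, d) = -62*f
sqrt(n(a, -12) + T(56, c(9, 3))) = sqrt(-62*44 + 3) = sqrt(-2728 + 3) = sqrt(-2725) = 5*I*sqrt(109)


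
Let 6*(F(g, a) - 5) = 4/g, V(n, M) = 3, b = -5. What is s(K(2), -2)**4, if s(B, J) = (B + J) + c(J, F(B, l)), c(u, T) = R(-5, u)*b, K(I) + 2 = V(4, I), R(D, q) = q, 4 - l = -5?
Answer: 6561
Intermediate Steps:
l = 9 (l = 4 - 1*(-5) = 4 + 5 = 9)
K(I) = 1 (K(I) = -2 + 3 = 1)
F(g, a) = 5 + 2/(3*g) (F(g, a) = 5 + (4/g)/6 = 5 + 2/(3*g))
c(u, T) = -5*u (c(u, T) = u*(-5) = -5*u)
s(B, J) = B - 4*J (s(B, J) = (B + J) - 5*J = B - 4*J)
s(K(2), -2)**4 = (1 - 4*(-2))**4 = (1 + 8)**4 = 9**4 = 6561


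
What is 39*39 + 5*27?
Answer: 1656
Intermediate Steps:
39*39 + 5*27 = 1521 + 135 = 1656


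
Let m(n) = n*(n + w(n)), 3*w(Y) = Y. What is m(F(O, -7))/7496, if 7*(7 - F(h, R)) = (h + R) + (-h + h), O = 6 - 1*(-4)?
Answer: 1058/137739 ≈ 0.0076812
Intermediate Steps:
O = 10 (O = 6 + 4 = 10)
F(h, R) = 7 - R/7 - h/7 (F(h, R) = 7 - ((h + R) + (-h + h))/7 = 7 - ((R + h) + 0)/7 = 7 - (R + h)/7 = 7 + (-R/7 - h/7) = 7 - R/7 - h/7)
w(Y) = Y/3
m(n) = 4*n²/3 (m(n) = n*(n + n/3) = n*(4*n/3) = 4*n²/3)
m(F(O, -7))/7496 = (4*(7 - ⅐*(-7) - ⅐*10)²/3)/7496 = (4*(7 + 1 - 10/7)²/3)*(1/7496) = (4*(46/7)²/3)*(1/7496) = ((4/3)*(2116/49))*(1/7496) = (8464/147)*(1/7496) = 1058/137739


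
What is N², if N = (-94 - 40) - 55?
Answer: 35721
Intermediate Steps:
N = -189 (N = -134 - 55 = -189)
N² = (-189)² = 35721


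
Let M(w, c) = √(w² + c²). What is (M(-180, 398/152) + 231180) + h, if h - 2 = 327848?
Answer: 559030 + 37*√136729/76 ≈ 5.5921e+5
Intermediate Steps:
M(w, c) = √(c² + w²)
h = 327850 (h = 2 + 327848 = 327850)
(M(-180, 398/152) + 231180) + h = (√((398/152)² + (-180)²) + 231180) + 327850 = (√((398*(1/152))² + 32400) + 231180) + 327850 = (√((199/76)² + 32400) + 231180) + 327850 = (√(39601/5776 + 32400) + 231180) + 327850 = (√(187182001/5776) + 231180) + 327850 = (37*√136729/76 + 231180) + 327850 = (231180 + 37*√136729/76) + 327850 = 559030 + 37*√136729/76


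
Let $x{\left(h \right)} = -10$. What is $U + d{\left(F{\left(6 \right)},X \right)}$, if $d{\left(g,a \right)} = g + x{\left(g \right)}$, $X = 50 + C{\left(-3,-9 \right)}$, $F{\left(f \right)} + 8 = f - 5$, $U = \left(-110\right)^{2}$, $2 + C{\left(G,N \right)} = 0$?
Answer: $12083$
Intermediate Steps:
$C{\left(G,N \right)} = -2$ ($C{\left(G,N \right)} = -2 + 0 = -2$)
$U = 12100$
$F{\left(f \right)} = -13 + f$ ($F{\left(f \right)} = -8 + \left(f - 5\right) = -8 + \left(-5 + f\right) = -13 + f$)
$X = 48$ ($X = 50 - 2 = 48$)
$d{\left(g,a \right)} = -10 + g$ ($d{\left(g,a \right)} = g - 10 = -10 + g$)
$U + d{\left(F{\left(6 \right)},X \right)} = 12100 + \left(-10 + \left(-13 + 6\right)\right) = 12100 - 17 = 12083$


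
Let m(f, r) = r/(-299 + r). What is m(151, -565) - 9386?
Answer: -8108939/864 ≈ -9385.3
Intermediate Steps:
m(151, -565) - 9386 = -565/(-299 - 565) - 9386 = -565/(-864) - 9386 = -565*(-1/864) - 9386 = 565/864 - 9386 = -8108939/864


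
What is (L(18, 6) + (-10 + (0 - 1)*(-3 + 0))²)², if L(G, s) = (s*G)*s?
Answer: 485809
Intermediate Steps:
L(G, s) = G*s² (L(G, s) = (G*s)*s = G*s²)
(L(18, 6) + (-10 + (0 - 1)*(-3 + 0))²)² = (18*6² + (-10 + (0 - 1)*(-3 + 0))²)² = (18*36 + (-10 - 1*(-3))²)² = (648 + (-10 + 3)²)² = (648 + (-7)²)² = (648 + 49)² = 697² = 485809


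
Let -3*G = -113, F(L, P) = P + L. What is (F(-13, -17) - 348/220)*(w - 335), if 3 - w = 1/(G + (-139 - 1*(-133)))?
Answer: 54790191/5225 ≈ 10486.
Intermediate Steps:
F(L, P) = L + P
G = 113/3 (G = -⅓*(-113) = 113/3 ≈ 37.667)
w = 282/95 (w = 3 - 1/(113/3 + (-139 - 1*(-133))) = 3 - 1/(113/3 + (-139 + 133)) = 3 - 1/(113/3 - 6) = 3 - 1/95/3 = 3 - 1*3/95 = 3 - 3/95 = 282/95 ≈ 2.9684)
(F(-13, -17) - 348/220)*(w - 335) = ((-13 - 17) - 348/220)*(282/95 - 335) = (-30 - 348*1/220)*(-31543/95) = (-30 - 87/55)*(-31543/95) = -1737/55*(-31543/95) = 54790191/5225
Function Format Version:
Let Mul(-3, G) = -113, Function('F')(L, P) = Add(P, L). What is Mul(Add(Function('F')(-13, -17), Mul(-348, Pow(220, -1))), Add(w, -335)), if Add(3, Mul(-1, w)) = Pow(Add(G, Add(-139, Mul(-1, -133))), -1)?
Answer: Rational(54790191, 5225) ≈ 10486.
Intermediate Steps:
Function('F')(L, P) = Add(L, P)
G = Rational(113, 3) (G = Mul(Rational(-1, 3), -113) = Rational(113, 3) ≈ 37.667)
w = Rational(282, 95) (w = Add(3, Mul(-1, Pow(Add(Rational(113, 3), Add(-139, Mul(-1, -133))), -1))) = Add(3, Mul(-1, Pow(Add(Rational(113, 3), Add(-139, 133)), -1))) = Add(3, Mul(-1, Pow(Add(Rational(113, 3), -6), -1))) = Add(3, Mul(-1, Pow(Rational(95, 3), -1))) = Add(3, Mul(-1, Rational(3, 95))) = Add(3, Rational(-3, 95)) = Rational(282, 95) ≈ 2.9684)
Mul(Add(Function('F')(-13, -17), Mul(-348, Pow(220, -1))), Add(w, -335)) = Mul(Add(Add(-13, -17), Mul(-348, Pow(220, -1))), Add(Rational(282, 95), -335)) = Mul(Add(-30, Mul(-348, Rational(1, 220))), Rational(-31543, 95)) = Mul(Add(-30, Rational(-87, 55)), Rational(-31543, 95)) = Mul(Rational(-1737, 55), Rational(-31543, 95)) = Rational(54790191, 5225)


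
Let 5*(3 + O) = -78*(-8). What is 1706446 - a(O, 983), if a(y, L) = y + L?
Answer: 8526706/5 ≈ 1.7053e+6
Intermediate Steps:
O = 609/5 (O = -3 + (-78*(-8))/5 = -3 + (1/5)*624 = -3 + 624/5 = 609/5 ≈ 121.80)
a(y, L) = L + y
1706446 - a(O, 983) = 1706446 - (983 + 609/5) = 1706446 - 1*5524/5 = 1706446 - 5524/5 = 8526706/5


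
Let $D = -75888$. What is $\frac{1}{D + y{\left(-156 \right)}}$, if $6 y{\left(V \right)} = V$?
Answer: $- \frac{1}{75914} \approx -1.3173 \cdot 10^{-5}$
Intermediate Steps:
$y{\left(V \right)} = \frac{V}{6}$
$\frac{1}{D + y{\left(-156 \right)}} = \frac{1}{-75888 + \frac{1}{6} \left(-156\right)} = \frac{1}{-75888 - 26} = \frac{1}{-75914} = - \frac{1}{75914}$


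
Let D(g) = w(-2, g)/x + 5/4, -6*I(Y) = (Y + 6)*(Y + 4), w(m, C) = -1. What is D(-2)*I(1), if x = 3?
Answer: -385/72 ≈ -5.3472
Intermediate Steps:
I(Y) = -(4 + Y)*(6 + Y)/6 (I(Y) = -(Y + 6)*(Y + 4)/6 = -(6 + Y)*(4 + Y)/6 = -(4 + Y)*(6 + Y)/6)
D(g) = 11/12 (D(g) = -1/3 + 5/4 = -1*⅓ + 5*(¼) = -⅓ + 5/4 = 11/12)
D(-2)*I(1) = 11*(-4 - 5/3*1 - ⅙*1²)/12 = 11*(-4 - 5/3 - ⅙*1)/12 = 11*(-4 - 5/3 - ⅙)/12 = (11/12)*(-35/6) = -385/72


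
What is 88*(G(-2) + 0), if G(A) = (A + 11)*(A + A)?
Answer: -3168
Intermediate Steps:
G(A) = 2*A*(11 + A) (G(A) = (11 + A)*(2*A) = 2*A*(11 + A))
88*(G(-2) + 0) = 88*(2*(-2)*(11 - 2) + 0) = 88*(2*(-2)*9 + 0) = 88*(-36 + 0) = 88*(-36) = -3168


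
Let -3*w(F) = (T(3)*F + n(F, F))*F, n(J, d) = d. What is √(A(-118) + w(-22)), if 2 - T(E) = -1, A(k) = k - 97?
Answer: I*√7743/3 ≈ 29.331*I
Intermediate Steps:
A(k) = -97 + k
T(E) = 3 (T(E) = 2 - 1*(-1) = 2 + 1 = 3)
w(F) = -4*F²/3 (w(F) = -(3*F + F)*F/3 = -4*F*F/3 = -4*F²/3)
√(A(-118) + w(-22)) = √((-97 - 118) - 4/3*(-22)²) = √(-215 - 4/3*484) = √(-215 - 1936/3) = √(-2581/3) = I*√7743/3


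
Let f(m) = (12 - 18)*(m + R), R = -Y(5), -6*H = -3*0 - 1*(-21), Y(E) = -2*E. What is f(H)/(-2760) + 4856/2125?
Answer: 899029/391000 ≈ 2.2993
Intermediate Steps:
H = -7/2 (H = -(-3*0 - 1*(-21))/6 = -(0 + 21)/6 = -⅙*21 = -7/2 ≈ -3.5000)
R = 10 (R = -(-2)*5 = -1*(-10) = 10)
f(m) = -60 - 6*m (f(m) = (12 - 18)*(m + 10) = -6*(10 + m) = -60 - 6*m)
f(H)/(-2760) + 4856/2125 = (-60 - 6*(-7/2))/(-2760) + 4856/2125 = (-60 + 21)*(-1/2760) + 4856*(1/2125) = -39*(-1/2760) + 4856/2125 = 13/920 + 4856/2125 = 899029/391000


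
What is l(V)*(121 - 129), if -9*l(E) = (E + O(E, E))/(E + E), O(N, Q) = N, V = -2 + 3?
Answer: 8/9 ≈ 0.88889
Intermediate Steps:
V = 1
l(E) = -1/9 (l(E) = -(E + E)/(9*(E + E)) = -2*E/(9*(2*E)) = -2*E*1/(2*E)/9 = -1/9*1 = -1/9)
l(V)*(121 - 129) = -(121 - 129)/9 = -1/9*(-8) = 8/9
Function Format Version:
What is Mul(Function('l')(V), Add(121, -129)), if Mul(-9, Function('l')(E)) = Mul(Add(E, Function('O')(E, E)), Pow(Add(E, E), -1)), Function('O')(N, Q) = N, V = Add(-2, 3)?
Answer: Rational(8, 9) ≈ 0.88889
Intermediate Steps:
V = 1
Function('l')(E) = Rational(-1, 9) (Function('l')(E) = Mul(Rational(-1, 9), Mul(Add(E, E), Pow(Add(E, E), -1))) = Mul(Rational(-1, 9), Mul(Mul(2, E), Pow(Mul(2, E), -1))) = Mul(Rational(-1, 9), Mul(Mul(2, E), Mul(Rational(1, 2), Pow(E, -1)))) = Mul(Rational(-1, 9), 1) = Rational(-1, 9))
Mul(Function('l')(V), Add(121, -129)) = Mul(Rational(-1, 9), Add(121, -129)) = Mul(Rational(-1, 9), -8) = Rational(8, 9)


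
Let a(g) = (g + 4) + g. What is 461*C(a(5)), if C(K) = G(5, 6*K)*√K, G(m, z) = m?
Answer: 2305*√14 ≈ 8624.5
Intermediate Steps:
a(g) = 4 + 2*g (a(g) = (4 + g) + g = 4 + 2*g)
C(K) = 5*√K
461*C(a(5)) = 461*(5*√(4 + 2*5)) = 461*(5*√(4 + 10)) = 461*(5*√14) = 2305*√14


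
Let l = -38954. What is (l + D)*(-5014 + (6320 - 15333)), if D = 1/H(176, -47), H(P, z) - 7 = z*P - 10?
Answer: 4521524211477/8275 ≈ 5.4641e+8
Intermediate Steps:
H(P, z) = -3 + P*z (H(P, z) = 7 + (z*P - 10) = 7 + (P*z - 10) = 7 + (-10 + P*z) = -3 + P*z)
D = -1/8275 (D = 1/(-3 + 176*(-47)) = 1/(-3 - 8272) = 1/(-8275) = -1/8275 ≈ -0.00012085)
(l + D)*(-5014 + (6320 - 15333)) = (-38954 - 1/8275)*(-5014 + (6320 - 15333)) = -322344351*(-5014 - 9013)/8275 = -322344351/8275*(-14027) = 4521524211477/8275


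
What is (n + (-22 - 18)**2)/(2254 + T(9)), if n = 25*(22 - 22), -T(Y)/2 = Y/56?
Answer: 44800/63103 ≈ 0.70995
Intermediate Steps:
T(Y) = -Y/28 (T(Y) = -2*Y/56 = -Y/28)
n = 0 (n = 25*0 = 0)
(n + (-22 - 18)**2)/(2254 + T(9)) = (0 + (-22 - 18)**2)/(2254 - 1/28*9) = (0 + (-40)**2)/(2254 - 9/28) = (0 + 1600)/(63103/28) = 1600*(28/63103) = 44800/63103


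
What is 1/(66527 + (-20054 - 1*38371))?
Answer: 1/8102 ≈ 0.00012343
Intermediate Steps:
1/(66527 + (-20054 - 1*38371)) = 1/(66527 + (-20054 - 38371)) = 1/(66527 - 58425) = 1/8102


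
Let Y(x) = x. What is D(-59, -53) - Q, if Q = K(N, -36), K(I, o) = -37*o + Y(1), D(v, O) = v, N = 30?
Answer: -1392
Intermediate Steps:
K(I, o) = 1 - 37*o (K(I, o) = -37*o + 1 = 1 - 37*o)
Q = 1333 (Q = 1 - 37*(-36) = 1 + 1332 = 1333)
D(-59, -53) - Q = -59 - 1*1333 = -59 - 1333 = -1392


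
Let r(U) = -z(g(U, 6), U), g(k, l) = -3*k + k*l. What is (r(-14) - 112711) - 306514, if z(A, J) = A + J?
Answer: -419169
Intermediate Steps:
r(U) = -4*U (r(U) = -(U*(-3 + 6) + U) = -(U*3 + U) = -(3*U + U) = -4*U)
(r(-14) - 112711) - 306514 = (-4*(-14) - 112711) - 306514 = (56 - 112711) - 306514 = -112655 - 306514 = -419169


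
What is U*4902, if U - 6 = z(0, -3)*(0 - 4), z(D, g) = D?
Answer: 29412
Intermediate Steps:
U = 6 (U = 6 + 0*(0 - 4) = 6 + 0*(-4) = 6 + 0 = 6)
U*4902 = 6*4902 = 29412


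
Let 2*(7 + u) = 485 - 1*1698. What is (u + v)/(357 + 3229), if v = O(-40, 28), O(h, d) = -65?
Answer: -1357/7172 ≈ -0.18921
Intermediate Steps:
u = -1227/2 (u = -7 + (485 - 1*1698)/2 = -7 + (485 - 1698)/2 = -7 + (½)*(-1213) = -7 - 1213/2 = -1227/2 ≈ -613.50)
v = -65
(u + v)/(357 + 3229) = (-1227/2 - 65)/(357 + 3229) = -1357/2/3586 = -1357/2*1/3586 = -1357/7172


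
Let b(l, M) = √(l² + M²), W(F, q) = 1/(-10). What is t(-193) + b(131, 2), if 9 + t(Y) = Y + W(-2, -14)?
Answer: -2021/10 + √17165 ≈ -71.085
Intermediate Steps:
W(F, q) = -⅒
b(l, M) = √(M² + l²)
t(Y) = -91/10 + Y (t(Y) = -9 + (Y - ⅒) = -9 + (-⅒ + Y) = -91/10 + Y)
t(-193) + b(131, 2) = (-91/10 - 193) + √(2² + 131²) = -2021/10 + √(4 + 17161) = -2021/10 + √17165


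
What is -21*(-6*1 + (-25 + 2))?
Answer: 609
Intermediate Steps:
-21*(-6*1 + (-25 + 2)) = -21*(-6 - 23) = -21*(-29) = 609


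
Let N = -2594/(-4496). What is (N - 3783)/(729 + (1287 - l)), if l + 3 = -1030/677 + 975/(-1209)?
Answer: -178450089469/95363774784 ≈ -1.8713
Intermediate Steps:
l = -111816/20987 (l = -3 + (-1030/677 + 975/(-1209)) = -3 + (-1030*1/677 + 975*(-1/1209)) = -3 + (-1030/677 - 25/31) = -3 - 48855/20987 = -111816/20987 ≈ -5.3279)
N = 1297/2248 (N = -2594*(-1/4496) = 1297/2248 ≈ 0.57696)
(N - 3783)/(729 + (1287 - l)) = (1297/2248 - 3783)/(729 + (1287 - 1*(-111816/20987))) = -8502887/(2248*(729 + (1287 + 111816/20987))) = -8502887/(2248*(729 + 27122085/20987)) = -8502887/(2248*42421608/20987) = -8502887/2248*20987/42421608 = -178450089469/95363774784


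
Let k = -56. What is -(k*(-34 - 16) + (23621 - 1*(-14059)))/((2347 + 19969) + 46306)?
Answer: -20240/34311 ≈ -0.58990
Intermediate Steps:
-(k*(-34 - 16) + (23621 - 1*(-14059)))/((2347 + 19969) + 46306) = -(-56*(-34 - 16) + (23621 - 1*(-14059)))/((2347 + 19969) + 46306) = -(-56*(-50) + (23621 + 14059))/(22316 + 46306) = -(2800 + 37680)/68622 = -40480/68622 = -1*20240/34311 = -20240/34311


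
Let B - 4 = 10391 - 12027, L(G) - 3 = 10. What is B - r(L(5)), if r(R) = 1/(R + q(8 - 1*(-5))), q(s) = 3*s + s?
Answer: -106081/65 ≈ -1632.0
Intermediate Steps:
L(G) = 13 (L(G) = 3 + 10 = 13)
B = -1632 (B = 4 + (10391 - 12027) = 4 - 1636 = -1632)
q(s) = 4*s
r(R) = 1/(52 + R) (r(R) = 1/(R + 4*(8 - 1*(-5))) = 1/(R + 4*(8 + 5)) = 1/(R + 4*13) = 1/(R + 52) = 1/(52 + R))
B - r(L(5)) = -1632 - 1/(52 + 13) = -1632 - 1/65 = -106081/65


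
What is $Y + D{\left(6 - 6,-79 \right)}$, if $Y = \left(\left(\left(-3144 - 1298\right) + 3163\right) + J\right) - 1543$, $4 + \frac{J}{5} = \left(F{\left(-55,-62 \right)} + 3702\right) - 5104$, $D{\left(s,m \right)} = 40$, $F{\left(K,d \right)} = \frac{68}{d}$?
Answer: $- \frac{304342}{31} \approx -9817.5$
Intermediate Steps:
$J = - \frac{218100}{31}$ ($J = -20 + 5 \left(\left(\frac{68}{-62} + 3702\right) - 5104\right) = -20 + 5 \left(\left(68 \left(- \frac{1}{62}\right) + 3702\right) - 5104\right) = -20 + 5 \left(\left(- \frac{34}{31} + 3702\right) - 5104\right) = -20 + 5 \left(\frac{114728}{31} - 5104\right) = -20 + 5 \left(- \frac{43496}{31}\right) = -20 - \frac{217480}{31} = - \frac{218100}{31} \approx -7035.5$)
$Y = - \frac{305582}{31}$ ($Y = \left(\left(\left(-3144 - 1298\right) + 3163\right) - \frac{218100}{31}\right) - 1543 = \left(\left(-4442 + 3163\right) - \frac{218100}{31}\right) - 1543 = \left(-1279 - \frac{218100}{31}\right) - 1543 = - \frac{257749}{31} - 1543 = - \frac{305582}{31} \approx -9857.5$)
$Y + D{\left(6 - 6,-79 \right)} = - \frac{305582}{31} + 40 = - \frac{304342}{31}$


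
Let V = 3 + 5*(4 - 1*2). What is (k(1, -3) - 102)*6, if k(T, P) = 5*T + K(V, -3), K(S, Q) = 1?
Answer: -576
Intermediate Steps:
V = 13 (V = 3 + 5*(4 - 2) = 3 + 5*2 = 3 + 10 = 13)
k(T, P) = 1 + 5*T (k(T, P) = 5*T + 1 = 1 + 5*T)
(k(1, -3) - 102)*6 = ((1 + 5*1) - 102)*6 = ((1 + 5) - 102)*6 = (6 - 102)*6 = -96*6 = -576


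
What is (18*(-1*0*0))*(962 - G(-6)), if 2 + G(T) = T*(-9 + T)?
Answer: 0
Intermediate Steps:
G(T) = -2 + T*(-9 + T)
(18*(-1*0*0))*(962 - G(-6)) = (18*(-1*0*0))*(962 - (-2 + (-6)² - 9*(-6))) = (18*(0*0))*(962 - (-2 + 36 + 54)) = (18*0)*(962 - 1*88) = 0*(962 - 88) = 0*874 = 0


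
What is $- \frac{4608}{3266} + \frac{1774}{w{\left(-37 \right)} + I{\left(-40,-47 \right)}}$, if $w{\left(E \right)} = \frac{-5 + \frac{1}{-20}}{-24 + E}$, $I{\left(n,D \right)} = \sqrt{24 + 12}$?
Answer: $\frac{3517171256}{12118493} \approx 290.23$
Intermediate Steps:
$I{\left(n,D \right)} = 6$ ($I{\left(n,D \right)} = \sqrt{36} = 6$)
$w{\left(E \right)} = - \frac{101}{20 \left(-24 + E\right)}$ ($w{\left(E \right)} = \frac{-5 - \frac{1}{20}}{-24 + E} = - \frac{101}{20 \left(-24 + E\right)}$)
$- \frac{4608}{3266} + \frac{1774}{w{\left(-37 \right)} + I{\left(-40,-47 \right)}} = - \frac{4608}{3266} + \frac{1774}{- \frac{101}{-480 + 20 \left(-37\right)} + 6} = \left(-4608\right) \frac{1}{3266} + \frac{1774}{- \frac{101}{-480 - 740} + 6} = - \frac{2304}{1633} + \frac{1774}{- \frac{101}{-1220} + 6} = - \frac{2304}{1633} + \frac{1774}{\left(-101\right) \left(- \frac{1}{1220}\right) + 6} = - \frac{2304}{1633} + \frac{1774}{\frac{101}{1220} + 6} = - \frac{2304}{1633} + \frac{1774}{\frac{7421}{1220}} = - \frac{2304}{1633} + 1774 \cdot \frac{1220}{7421} = - \frac{2304}{1633} + \frac{2164280}{7421} = \frac{3517171256}{12118493}$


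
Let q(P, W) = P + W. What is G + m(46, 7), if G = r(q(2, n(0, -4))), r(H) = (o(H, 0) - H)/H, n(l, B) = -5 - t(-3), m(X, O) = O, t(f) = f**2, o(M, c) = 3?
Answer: 23/4 ≈ 5.7500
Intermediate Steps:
n(l, B) = -14 (n(l, B) = -5 - 1*(-3)**2 = -5 - 1*9 = -5 - 9 = -14)
r(H) = (3 - H)/H
G = -5/4 (G = (3 - (2 - 14))/(2 - 14) = (3 - 1*(-12))/(-12) = -(3 + 12)/12 = -1/12*15 = -5/4 ≈ -1.2500)
G + m(46, 7) = -5/4 + 7 = 23/4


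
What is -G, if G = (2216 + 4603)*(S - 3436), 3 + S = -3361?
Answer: 46369200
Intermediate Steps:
S = -3364 (S = -3 - 3361 = -3364)
G = -46369200 (G = (2216 + 4603)*(-3364 - 3436) = 6819*(-6800) = -46369200)
-G = -1*(-46369200) = 46369200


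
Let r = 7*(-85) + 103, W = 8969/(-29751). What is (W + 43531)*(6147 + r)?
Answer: 2441229215620/9917 ≈ 2.4617e+8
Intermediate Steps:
W = -8969/29751 (W = 8969*(-1/29751) = -8969/29751 ≈ -0.30147)
r = -492 (r = -595 + 103 = -492)
(W + 43531)*(6147 + r) = (-8969/29751 + 43531)*(6147 - 492) = (1295081812/29751)*5655 = 2441229215620/9917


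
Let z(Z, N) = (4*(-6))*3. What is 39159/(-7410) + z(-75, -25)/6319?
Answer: -4350513/821470 ≈ -5.2960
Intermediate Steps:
z(Z, N) = -72 (z(Z, N) = -24*3 = -72)
39159/(-7410) + z(-75, -25)/6319 = 39159/(-7410) - 72/6319 = 39159*(-1/7410) - 72*1/6319 = -687/130 - 72/6319 = -4350513/821470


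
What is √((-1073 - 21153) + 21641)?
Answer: 3*I*√65 ≈ 24.187*I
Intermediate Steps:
√((-1073 - 21153) + 21641) = √(-22226 + 21641) = √(-585) = 3*I*√65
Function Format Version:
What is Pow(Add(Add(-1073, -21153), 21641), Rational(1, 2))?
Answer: Mul(3, I, Pow(65, Rational(1, 2))) ≈ Mul(24.187, I)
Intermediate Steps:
Pow(Add(Add(-1073, -21153), 21641), Rational(1, 2)) = Pow(Add(-22226, 21641), Rational(1, 2)) = Pow(-585, Rational(1, 2)) = Mul(3, I, Pow(65, Rational(1, 2)))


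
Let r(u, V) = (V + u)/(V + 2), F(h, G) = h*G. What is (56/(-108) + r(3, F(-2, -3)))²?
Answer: 17161/46656 ≈ 0.36782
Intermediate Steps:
F(h, G) = G*h
r(u, V) = (V + u)/(2 + V)
(56/(-108) + r(3, F(-2, -3)))² = (56/(-108) + (-3*(-2) + 3)/(2 - 3*(-2)))² = (56*(-1/108) + (6 + 3)/(2 + 6))² = (-14/27 + 9/8)² = (131/216)² = 17161/46656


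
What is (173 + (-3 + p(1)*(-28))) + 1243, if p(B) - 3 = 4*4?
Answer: 881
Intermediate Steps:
p(B) = 19 (p(B) = 3 + 4*4 = 3 + 16 = 19)
(173 + (-3 + p(1)*(-28))) + 1243 = (173 + (-3 + 19*(-28))) + 1243 = (173 + (-3 - 532)) + 1243 = (173 - 535) + 1243 = -362 + 1243 = 881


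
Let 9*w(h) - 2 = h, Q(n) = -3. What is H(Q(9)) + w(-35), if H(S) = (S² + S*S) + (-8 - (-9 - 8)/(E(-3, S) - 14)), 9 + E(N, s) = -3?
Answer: 443/78 ≈ 5.6795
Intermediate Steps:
E(N, s) = -12 (E(N, s) = -9 - 3 = -12)
w(h) = 2/9 + h/9
H(S) = -225/26 + 2*S² (H(S) = (S² + S*S) + (-8 - (-9 - 8)/(-12 - 14)) = (S² + S²) + (-8 - (-17)/(-26)) = 2*S² + (-8 - (-17)*(-1)/26) = 2*S² + (-8 - 1*17/26) = 2*S² + (-8 - 17/26) = 2*S² - 225/26 = -225/26 + 2*S²)
H(Q(9)) + w(-35) = (-225/26 + 2*(-3)²) + (2/9 + (⅑)*(-35)) = (-225/26 + 2*9) + (2/9 - 35/9) = (-225/26 + 18) - 11/3 = 243/26 - 11/3 = 443/78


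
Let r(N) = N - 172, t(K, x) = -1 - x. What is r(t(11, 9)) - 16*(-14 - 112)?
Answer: 1834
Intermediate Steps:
r(N) = -172 + N
r(t(11, 9)) - 16*(-14 - 112) = (-172 + (-1 - 1*9)) - 16*(-14 - 112) = (-172 + (-1 - 9)) - 16*(-126) = (-172 - 10) - 1*(-2016) = -182 + 2016 = 1834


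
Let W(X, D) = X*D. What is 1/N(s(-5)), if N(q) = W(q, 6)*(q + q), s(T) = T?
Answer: 1/300 ≈ 0.0033333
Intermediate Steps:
W(X, D) = D*X
N(q) = 12*q**2 (N(q) = (6*q)*(q + q) = (6*q)*(2*q) = 12*q**2)
1/N(s(-5)) = 1/(12*(-5)**2) = 1/(12*25) = 1/300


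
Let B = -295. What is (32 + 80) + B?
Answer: -183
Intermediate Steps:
(32 + 80) + B = (32 + 80) - 295 = 112 - 295 = -183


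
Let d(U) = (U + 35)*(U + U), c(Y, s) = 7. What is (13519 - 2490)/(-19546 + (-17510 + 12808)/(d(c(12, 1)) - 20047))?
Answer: -214613311/380340912 ≈ -0.56427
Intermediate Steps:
d(U) = 2*U*(35 + U) (d(U) = (35 + U)*(2*U) = 2*U*(35 + U))
(13519 - 2490)/(-19546 + (-17510 + 12808)/(d(c(12, 1)) - 20047)) = (13519 - 2490)/(-19546 + (-17510 + 12808)/(2*7*(35 + 7) - 20047)) = 11029/(-19546 - 4702/(2*7*42 - 20047)) = 11029/(-19546 - 4702/(588 - 20047)) = 11029/(-19546 - 4702/(-19459)) = 11029/(-19546 - 4702*(-1/19459)) = 11029/(-19546 + 4702/19459) = 11029/(-380340912/19459) = 11029*(-19459/380340912) = -214613311/380340912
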